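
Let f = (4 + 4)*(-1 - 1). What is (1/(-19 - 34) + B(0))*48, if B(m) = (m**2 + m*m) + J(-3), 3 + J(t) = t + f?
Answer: -56016/53 ≈ -1056.9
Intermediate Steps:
f = -16 (f = 8*(-2) = -16)
J(t) = -19 + t (J(t) = -3 + (t - 16) = -3 + (-16 + t) = -19 + t)
B(m) = -22 + 2*m**2 (B(m) = (m**2 + m*m) + (-19 - 3) = (m**2 + m**2) - 22 = 2*m**2 - 22 = -22 + 2*m**2)
(1/(-19 - 34) + B(0))*48 = (1/(-19 - 34) + (-22 + 2*0**2))*48 = (1/(-53) + (-22 + 2*0))*48 = (-1/53 + (-22 + 0))*48 = (-1/53 - 22)*48 = -1167/53*48 = -56016/53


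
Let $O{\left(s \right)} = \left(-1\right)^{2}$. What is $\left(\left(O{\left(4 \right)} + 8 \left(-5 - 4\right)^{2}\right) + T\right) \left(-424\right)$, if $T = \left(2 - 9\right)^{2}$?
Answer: $-295952$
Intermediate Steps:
$O{\left(s \right)} = 1$
$T = 49$ ($T = \left(-7\right)^{2} = 49$)
$\left(\left(O{\left(4 \right)} + 8 \left(-5 - 4\right)^{2}\right) + T\right) \left(-424\right) = \left(\left(1 + 8 \left(-5 - 4\right)^{2}\right) + 49\right) \left(-424\right) = \left(\left(1 + 8 \left(-9\right)^{2}\right) + 49\right) \left(-424\right) = \left(\left(1 + 8 \cdot 81\right) + 49\right) \left(-424\right) = \left(\left(1 + 648\right) + 49\right) \left(-424\right) = \left(649 + 49\right) \left(-424\right) = 698 \left(-424\right) = -295952$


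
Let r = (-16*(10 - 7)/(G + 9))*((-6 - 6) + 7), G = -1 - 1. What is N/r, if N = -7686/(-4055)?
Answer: 8967/162200 ≈ 0.055284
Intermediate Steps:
N = 7686/4055 (N = -7686*(-1/4055) = 7686/4055 ≈ 1.8954)
G = -2
r = 240/7 (r = (-16*(10 - 7)/(-2 + 9))*((-6 - 6) + 7) = (-48/7)*(-12 + 7) = -48/7*(-5) = 240/7 ≈ 34.286)
N/r = 7686/(4055*(240/7)) = (7686/4055)*(7/240) = 8967/162200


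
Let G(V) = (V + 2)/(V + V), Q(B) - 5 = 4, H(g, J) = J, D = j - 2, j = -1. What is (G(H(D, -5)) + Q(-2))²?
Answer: 8649/100 ≈ 86.490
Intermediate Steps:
D = -3 (D = -1 - 2 = -3)
Q(B) = 9 (Q(B) = 5 + 4 = 9)
G(V) = (2 + V)/(2*V) (G(V) = (2 + V)/((2*V)) = (2 + V)*(1/(2*V)) = (2 + V)/(2*V))
(G(H(D, -5)) + Q(-2))² = ((½)*(2 - 5)/(-5) + 9)² = ((½)*(-⅕)*(-3) + 9)² = (3/10 + 9)² = (93/10)² = 8649/100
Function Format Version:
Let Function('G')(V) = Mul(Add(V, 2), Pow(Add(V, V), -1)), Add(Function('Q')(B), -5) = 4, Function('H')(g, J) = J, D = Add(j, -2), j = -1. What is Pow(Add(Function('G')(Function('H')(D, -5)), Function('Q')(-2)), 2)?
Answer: Rational(8649, 100) ≈ 86.490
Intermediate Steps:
D = -3 (D = Add(-1, -2) = -3)
Function('Q')(B) = 9 (Function('Q')(B) = Add(5, 4) = 9)
Function('G')(V) = Mul(Rational(1, 2), Pow(V, -1), Add(2, V)) (Function('G')(V) = Mul(Add(2, V), Pow(Mul(2, V), -1)) = Mul(Add(2, V), Mul(Rational(1, 2), Pow(V, -1))) = Mul(Rational(1, 2), Pow(V, -1), Add(2, V)))
Pow(Add(Function('G')(Function('H')(D, -5)), Function('Q')(-2)), 2) = Pow(Add(Mul(Rational(1, 2), Pow(-5, -1), Add(2, -5)), 9), 2) = Pow(Add(Mul(Rational(1, 2), Rational(-1, 5), -3), 9), 2) = Pow(Add(Rational(3, 10), 9), 2) = Pow(Rational(93, 10), 2) = Rational(8649, 100)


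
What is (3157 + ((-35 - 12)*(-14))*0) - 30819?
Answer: -27662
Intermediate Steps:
(3157 + ((-35 - 12)*(-14))*0) - 30819 = (3157 - 47*(-14)*0) - 30819 = (3157 + 658*0) - 30819 = (3157 + 0) - 30819 = 3157 - 30819 = -27662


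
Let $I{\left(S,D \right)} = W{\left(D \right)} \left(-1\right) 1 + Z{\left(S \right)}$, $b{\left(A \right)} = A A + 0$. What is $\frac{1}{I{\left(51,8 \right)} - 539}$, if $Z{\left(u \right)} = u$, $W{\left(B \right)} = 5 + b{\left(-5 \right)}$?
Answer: $- \frac{1}{518} \approx -0.0019305$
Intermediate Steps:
$b{\left(A \right)} = A^{2}$ ($b{\left(A \right)} = A^{2} + 0 = A^{2}$)
$W{\left(B \right)} = 30$ ($W{\left(B \right)} = 5 + \left(-5\right)^{2} = 5 + 25 = 30$)
$I{\left(S,D \right)} = -30 + S$ ($I{\left(S,D \right)} = 30 \left(-1\right) 1 + S = \left(-30\right) 1 + S = -30 + S$)
$\frac{1}{I{\left(51,8 \right)} - 539} = \frac{1}{\left(-30 + 51\right) - 539} = \frac{1}{21 - 539} = \frac{1}{-518} = - \frac{1}{518}$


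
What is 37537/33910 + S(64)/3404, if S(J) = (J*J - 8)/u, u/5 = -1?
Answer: 25012783/28857410 ≈ 0.86677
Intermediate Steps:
u = -5 (u = 5*(-1) = -5)
S(J) = 8/5 - J²/5 (S(J) = (J*J - 8)/(-5) = -(J² - 8)/5 = -(-8 + J²)/5 = 8/5 - J²/5)
37537/33910 + S(64)/3404 = 37537/33910 + (8/5 - ⅕*64²)/3404 = 37537*(1/33910) + (8/5 - ⅕*4096)*(1/3404) = 37537/33910 + (8/5 - 4096/5)*(1/3404) = 37537/33910 - 4088/5*1/3404 = 37537/33910 - 1022/4255 = 25012783/28857410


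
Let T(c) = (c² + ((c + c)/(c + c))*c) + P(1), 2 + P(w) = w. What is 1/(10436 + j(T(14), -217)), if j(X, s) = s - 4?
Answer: 1/10215 ≈ 9.7895e-5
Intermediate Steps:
P(w) = -2 + w
T(c) = -1 + c + c² (T(c) = (c² + ((c + c)/(c + c))*c) + (-2 + 1) = (c² + ((2*c)/((2*c)))*c) - 1 = (c² + ((2*c)*(1/(2*c)))*c) - 1 = (c² + 1*c) - 1 = (c² + c) - 1 = (c + c²) - 1 = -1 + c + c²)
j(X, s) = -4 + s
1/(10436 + j(T(14), -217)) = 1/(10436 + (-4 - 217)) = 1/(10436 - 221) = 1/10215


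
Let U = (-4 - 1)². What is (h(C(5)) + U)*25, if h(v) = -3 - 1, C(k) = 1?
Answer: 525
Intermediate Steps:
h(v) = -4
U = 25 (U = (-5)² = 25)
(h(C(5)) + U)*25 = (-4 + 25)*25 = 21*25 = 525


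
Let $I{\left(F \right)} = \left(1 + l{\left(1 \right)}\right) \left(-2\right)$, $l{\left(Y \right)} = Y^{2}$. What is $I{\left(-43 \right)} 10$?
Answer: $-40$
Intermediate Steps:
$I{\left(F \right)} = -4$ ($I{\left(F \right)} = \left(1 + 1^{2}\right) \left(-2\right) = \left(1 + 1\right) \left(-2\right) = 2 \left(-2\right) = -4$)
$I{\left(-43 \right)} 10 = \left(-4\right) 10 = -40$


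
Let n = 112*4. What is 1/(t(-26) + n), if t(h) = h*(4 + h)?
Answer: 1/1020 ≈ 0.00098039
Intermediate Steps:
n = 448
1/(t(-26) + n) = 1/(-26*(4 - 26) + 448) = 1/(-26*(-22) + 448) = 1/(572 + 448) = 1/1020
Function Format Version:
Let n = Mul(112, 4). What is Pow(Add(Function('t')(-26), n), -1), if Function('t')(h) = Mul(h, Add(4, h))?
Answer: Rational(1, 1020) ≈ 0.00098039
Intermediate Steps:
n = 448
Pow(Add(Function('t')(-26), n), -1) = Pow(Add(Mul(-26, Add(4, -26)), 448), -1) = Pow(Add(Mul(-26, -22), 448), -1) = Pow(Add(572, 448), -1) = Pow(1020, -1) = Rational(1, 1020)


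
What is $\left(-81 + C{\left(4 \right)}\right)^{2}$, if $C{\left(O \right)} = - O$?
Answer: $7225$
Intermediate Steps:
$\left(-81 + C{\left(4 \right)}\right)^{2} = \left(-81 - 4\right)^{2} = \left(-85\right)^{2} = 7225$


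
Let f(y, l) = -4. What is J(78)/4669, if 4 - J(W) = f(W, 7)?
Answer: 8/4669 ≈ 0.0017134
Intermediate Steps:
J(W) = 8 (J(W) = 4 - 1*(-4) = 4 + 4 = 8)
J(78)/4669 = 8/4669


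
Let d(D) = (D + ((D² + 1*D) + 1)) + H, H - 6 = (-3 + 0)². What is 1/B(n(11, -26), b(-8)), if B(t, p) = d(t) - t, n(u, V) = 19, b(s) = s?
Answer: 1/396 ≈ 0.0025253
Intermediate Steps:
H = 15 (H = 6 + (-3 + 0)² = 6 + (-3)² = 6 + 9 = 15)
d(D) = 16 + D² + 2*D (d(D) = (D + ((D² + 1*D) + 1)) + 15 = (D + ((D² + D) + 1)) + 15 = (D + ((D + D²) + 1)) + 15 = (D + (1 + D + D²)) + 15 = (1 + D² + 2*D) + 15 = 16 + D² + 2*D)
B(t, p) = 16 + t + t² (B(t, p) = (16 + t² + 2*t) - t = 16 + t + t²)
1/B(n(11, -26), b(-8)) = 1/(16 + 19 + 19²) = 1/(16 + 19 + 361) = 1/396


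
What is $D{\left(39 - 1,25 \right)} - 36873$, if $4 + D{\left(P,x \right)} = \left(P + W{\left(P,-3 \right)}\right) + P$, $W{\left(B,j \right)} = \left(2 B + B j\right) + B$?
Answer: $-36801$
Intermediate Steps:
$W{\left(B,j \right)} = 3 B + B j$
$D{\left(P,x \right)} = -4 + 2 P$ ($D{\left(P,x \right)} = -4 + \left(\left(P + P \left(3 - 3\right)\right) + P\right) = -4 + \left(\left(P + P 0\right) + P\right) = -4 + \left(\left(P + 0\right) + P\right) = -4 + \left(P + P\right) = -4 + 2 P$)
$D{\left(39 - 1,25 \right)} - 36873 = \left(-4 + 2 \left(39 - 1\right)\right) - 36873 = \left(-4 + 2 \cdot 38\right) - 36873 = \left(-4 + 76\right) - 36873 = 72 - 36873 = -36801$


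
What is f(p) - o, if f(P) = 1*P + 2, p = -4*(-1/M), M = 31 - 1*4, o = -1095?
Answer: 29623/27 ≈ 1097.1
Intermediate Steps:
M = 27 (M = 31 - 4 = 27)
p = 4/27 (p = -4/((-1*27)) = -4/(-27) = -4*(-1/27) = 4/27 ≈ 0.14815)
f(P) = 2 + P (f(P) = P + 2 = 2 + P)
f(p) - o = (2 + 4/27) - 1*(-1095) = 58/27 + 1095 = 29623/27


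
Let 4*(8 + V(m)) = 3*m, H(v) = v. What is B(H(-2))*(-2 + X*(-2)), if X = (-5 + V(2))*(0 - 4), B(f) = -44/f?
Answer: -2068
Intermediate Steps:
V(m) = -8 + 3*m/4 (V(m) = -8 + (3*m)/4 = -8 + 3*m/4)
X = 46 (X = (-5 + (-8 + (3/4)*2))*(0 - 4) = (-5 + (-8 + 3/2))*(-4) = (-5 - 13/2)*(-4) = -23/2*(-4) = 46)
B(H(-2))*(-2 + X*(-2)) = (-44/(-2))*(-2 + 46*(-2)) = (-44*(-1/2))*(-2 - 92) = 22*(-94) = -2068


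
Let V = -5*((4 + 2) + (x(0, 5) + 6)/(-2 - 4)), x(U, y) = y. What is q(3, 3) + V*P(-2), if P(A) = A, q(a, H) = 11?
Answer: 158/3 ≈ 52.667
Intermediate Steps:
V = -125/6 (V = -5*((4 + 2) + (5 + 6)/(-2 - 4)) = -5*(6 + 11/(-6)) = -5*(6 + 11*(-⅙)) = -5*(6 - 11/6) = -5*25/6 = -125/6 ≈ -20.833)
q(3, 3) + V*P(-2) = 11 - 125/6*(-2) = 11 + 125/3 = 158/3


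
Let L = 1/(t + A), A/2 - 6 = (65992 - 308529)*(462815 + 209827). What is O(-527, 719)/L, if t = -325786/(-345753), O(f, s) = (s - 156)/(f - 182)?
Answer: 1549110770677379786/5978997 ≈ 2.5909e+11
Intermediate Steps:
A = -326281145496 (A = 12 + 2*((65992 - 308529)*(462815 + 209827)) = 12 + 2*(-242537*672642) = 12 + 2*(-163140572754) = 12 - 326281145508 = -326281145496)
O(f, s) = (-156 + s)/(-182 + f)
t = 7946/8433 (t = -325786*(-1/345753) = 7946/8433 ≈ 0.94225)
L = -8433/2751528899959822 (L = 1/(7946/8433 - 326281145496) = 1/(-2751528899959822/8433) = -8433/2751528899959822 ≈ -3.0648e-12)
O(-527, 719)/L = ((-156 + 719)/(-182 - 527))/(-8433/2751528899959822) = (563/(-709))*(-2751528899959822/8433) = -1/709*563*(-2751528899959822/8433) = -563/709*(-2751528899959822/8433) = 1549110770677379786/5978997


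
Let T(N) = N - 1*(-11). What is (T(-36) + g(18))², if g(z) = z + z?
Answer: 121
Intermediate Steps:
g(z) = 2*z
T(N) = 11 + N (T(N) = N + 11 = 11 + N)
(T(-36) + g(18))² = ((11 - 36) + 2*18)² = (-25 + 36)² = 11² = 121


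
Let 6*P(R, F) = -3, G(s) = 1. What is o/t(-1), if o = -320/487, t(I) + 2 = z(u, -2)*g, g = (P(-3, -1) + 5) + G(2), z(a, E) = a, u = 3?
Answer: -640/14123 ≈ -0.045316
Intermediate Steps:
P(R, F) = -1/2 (P(R, F) = (1/6)*(-3) = -1/2)
g = 11/2 (g = (-1/2 + 5) + 1 = 9/2 + 1 = 11/2 ≈ 5.5000)
t(I) = 29/2 (t(I) = -2 + 3*(11/2) = -2 + 33/2 = 29/2)
o = -320/487 (o = -320*1/487 = -320/487 ≈ -0.65708)
o/t(-1) = -320/(487*29/2) = -320/487*2/29 = -640/14123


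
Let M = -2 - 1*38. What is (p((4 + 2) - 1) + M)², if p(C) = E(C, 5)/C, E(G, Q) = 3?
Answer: 38809/25 ≈ 1552.4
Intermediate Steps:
p(C) = 3/C
M = -40 (M = -2 - 38 = -40)
(p((4 + 2) - 1) + M)² = (3/((4 + 2) - 1) - 40)² = (3/(6 - 1) - 40)² = (3/5 - 40)² = (3*(⅕) - 40)² = (⅗ - 40)² = (-197/5)² = 38809/25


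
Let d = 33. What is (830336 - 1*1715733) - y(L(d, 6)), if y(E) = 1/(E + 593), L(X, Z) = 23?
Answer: -545404553/616 ≈ -8.8540e+5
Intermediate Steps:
y(E) = 1/(593 + E)
(830336 - 1*1715733) - y(L(d, 6)) = (830336 - 1*1715733) - 1/(593 + 23) = (830336 - 1715733) - 1/616 = -885397 - 1*1/616 = -885397 - 1/616 = -545404553/616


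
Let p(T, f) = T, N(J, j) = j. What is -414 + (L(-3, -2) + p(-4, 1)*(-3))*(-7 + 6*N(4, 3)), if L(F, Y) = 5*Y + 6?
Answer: -326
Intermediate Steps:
L(F, Y) = 6 + 5*Y
-414 + (L(-3, -2) + p(-4, 1)*(-3))*(-7 + 6*N(4, 3)) = -414 + ((6 + 5*(-2)) - 4*(-3))*(-7 + 6*3) = -414 + ((6 - 10) + 12)*(-7 + 18) = -414 + (-4 + 12)*11 = -414 + 8*11 = -414 + 88 = -326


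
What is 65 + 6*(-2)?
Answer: 53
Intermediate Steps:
65 + 6*(-2) = 65 - 12 = 53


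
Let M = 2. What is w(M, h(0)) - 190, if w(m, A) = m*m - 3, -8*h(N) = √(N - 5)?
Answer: -189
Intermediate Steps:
h(N) = -√(-5 + N)/8 (h(N) = -√(N - 5)/8 = -√(-5 + N)/8)
w(m, A) = -3 + m² (w(m, A) = m² - 3 = -3 + m²)
w(M, h(0)) - 190 = (-3 + 2²) - 190 = (-3 + 4) - 190 = 1 - 190 = -189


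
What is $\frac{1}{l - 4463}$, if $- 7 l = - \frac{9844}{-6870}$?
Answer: $- \frac{24045}{107317757} \approx -0.00022405$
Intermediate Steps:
$l = - \frac{4922}{24045}$ ($l = - \frac{\left(-9844\right) \frac{1}{-6870}}{7} = - \frac{\left(-9844\right) \left(- \frac{1}{6870}\right)}{7} = \left(- \frac{1}{7}\right) \frac{4922}{3435} = - \frac{4922}{24045} \approx -0.2047$)
$\frac{1}{l - 4463} = \frac{1}{- \frac{4922}{24045} - 4463} = \frac{1}{- \frac{107317757}{24045}} = - \frac{24045}{107317757}$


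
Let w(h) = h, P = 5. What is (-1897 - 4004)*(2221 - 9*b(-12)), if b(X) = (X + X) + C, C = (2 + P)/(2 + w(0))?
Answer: -28389711/2 ≈ -1.4195e+7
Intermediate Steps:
C = 7/2 (C = (2 + 5)/(2 + 0) = 7/2 ≈ 3.5000)
b(X) = 7/2 + 2*X (b(X) = (X + X) + 7/2 = 2*X + 7/2 = 7/2 + 2*X)
(-1897 - 4004)*(2221 - 9*b(-12)) = (-1897 - 4004)*(2221 - 9*(7/2 + 2*(-12))) = -5901*(2221 - 9*(7/2 - 24)) = -5901*(2221 - 9*(-41/2)) = -5901*(2221 + 369/2) = -5901*4811/2 = -28389711/2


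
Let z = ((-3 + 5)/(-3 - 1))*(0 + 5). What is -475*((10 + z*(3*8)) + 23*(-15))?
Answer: 187625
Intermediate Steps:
z = -5/2 (z = (2/(-4))*5 = (2*(-¼))*5 = -½*5 = -5/2 ≈ -2.5000)
-475*((10 + z*(3*8)) + 23*(-15)) = -475*((10 - 15*8/2) + 23*(-15)) = -475*((10 - 5/2*24) - 345) = -475*((10 - 60) - 345) = -475*(-50 - 345) = -475*(-395) = 187625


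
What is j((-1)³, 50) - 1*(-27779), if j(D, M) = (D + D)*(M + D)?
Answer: 27681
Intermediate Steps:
j(D, M) = 2*D*(D + M) (j(D, M) = (2*D)*(D + M) = 2*D*(D + M))
j((-1)³, 50) - 1*(-27779) = 2*(-1)³*((-1)³ + 50) - 1*(-27779) = 2*(-1)*(-1 + 50) + 27779 = 2*(-1)*49 + 27779 = -98 + 27779 = 27681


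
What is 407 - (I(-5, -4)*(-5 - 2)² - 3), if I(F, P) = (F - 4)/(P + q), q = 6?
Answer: 1261/2 ≈ 630.50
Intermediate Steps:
I(F, P) = (-4 + F)/(6 + P) (I(F, P) = (F - 4)/(P + 6) = (-4 + F)/(6 + P))
407 - (I(-5, -4)*(-5 - 2)² - 3) = 407 - (((-4 - 5)/(6 - 4))*(-5 - 2)² - 3) = 407 - ((-9/2)*(-7)² - 3) = 407 - (((½)*(-9))*49 - 3) = 407 - (-9/2*49 - 3) = 407 - (-441/2 - 3) = 407 - 1*(-447/2) = 407 + 447/2 = 1261/2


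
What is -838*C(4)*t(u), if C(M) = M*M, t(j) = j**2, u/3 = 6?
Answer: -4344192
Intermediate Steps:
u = 18 (u = 3*6 = 18)
C(M) = M**2
-838*C(4)*t(u) = -838*4**2*18**2 = -13408*324 = -838*5184 = -4344192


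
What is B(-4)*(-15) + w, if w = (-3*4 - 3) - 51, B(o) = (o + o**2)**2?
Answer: -2226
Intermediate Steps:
w = -66 (w = (-12 - 3) - 51 = -15 - 51 = -66)
B(-4)*(-15) + w = ((-4)**2*(1 - 4)**2)*(-15) - 66 = (16*(-3)**2)*(-15) - 66 = (16*9)*(-15) - 66 = 144*(-15) - 66 = -2160 - 66 = -2226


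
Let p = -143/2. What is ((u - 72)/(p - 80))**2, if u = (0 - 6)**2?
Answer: 576/10201 ≈ 0.056465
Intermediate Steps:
u = 36 (u = (-6)**2 = 36)
p = -143/2 (p = -143*1/2 = -143/2 ≈ -71.500)
((u - 72)/(p - 80))**2 = ((36 - 72)/(-143/2 - 80))**2 = (-36/(-303/2))**2 = (-36*(-2/303))**2 = (24/101)**2 = 576/10201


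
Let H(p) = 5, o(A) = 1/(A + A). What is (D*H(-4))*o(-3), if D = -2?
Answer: 5/3 ≈ 1.6667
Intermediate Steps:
o(A) = 1/(2*A)
(D*H(-4))*o(-3) = (-2*5)*((½)/(-3)) = -5*(-1)/3 = -10*(-⅙) = 5/3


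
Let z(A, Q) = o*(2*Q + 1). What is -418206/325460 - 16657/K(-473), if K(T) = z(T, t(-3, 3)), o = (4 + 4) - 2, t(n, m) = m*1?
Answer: -679843984/1708665 ≈ -397.88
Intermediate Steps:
t(n, m) = m
o = 6 (o = 8 - 2 = 6)
z(A, Q) = 6 + 12*Q (z(A, Q) = 6*(2*Q + 1) = 6*(1 + 2*Q) = 6 + 12*Q)
K(T) = 42 (K(T) = 6 + 12*3 = 6 + 36 = 42)
-418206/325460 - 16657/K(-473) = -418206/325460 - 16657/42 = -418206*1/325460 - 16657*1/42 = -209103/162730 - 16657/42 = -679843984/1708665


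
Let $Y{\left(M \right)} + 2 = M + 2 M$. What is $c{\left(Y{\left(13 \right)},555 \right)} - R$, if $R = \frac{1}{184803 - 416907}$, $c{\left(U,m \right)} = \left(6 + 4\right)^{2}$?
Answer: $\frac{23210401}{232104} \approx 100.0$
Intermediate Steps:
$Y{\left(M \right)} = -2 + 3 M$ ($Y{\left(M \right)} = -2 + \left(M + 2 M\right) = -2 + 3 M$)
$c{\left(U,m \right)} = 100$ ($c{\left(U,m \right)} = 10^{2} = 100$)
$R = - \frac{1}{232104}$ ($R = \frac{1}{-232104} = - \frac{1}{232104} \approx -4.3084 \cdot 10^{-6}$)
$c{\left(Y{\left(13 \right)},555 \right)} - R = 100 - - \frac{1}{232104} = 100 + \frac{1}{232104} = \frac{23210401}{232104}$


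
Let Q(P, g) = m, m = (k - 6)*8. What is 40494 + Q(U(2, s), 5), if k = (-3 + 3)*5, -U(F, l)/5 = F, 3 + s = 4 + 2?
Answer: 40446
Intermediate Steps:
s = 3 (s = -3 + (4 + 2) = -3 + 6 = 3)
U(F, l) = -5*F
k = 0 (k = 0*5 = 0)
m = -48 (m = (0 - 6)*8 = -6*8 = -48)
Q(P, g) = -48
40494 + Q(U(2, s), 5) = 40494 - 48 = 40446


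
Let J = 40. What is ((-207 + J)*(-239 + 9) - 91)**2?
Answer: 1468345761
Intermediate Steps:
((-207 + J)*(-239 + 9) - 91)**2 = ((-207 + 40)*(-239 + 9) - 91)**2 = (-167*(-230) - 91)**2 = (38410 - 91)**2 = 38319**2 = 1468345761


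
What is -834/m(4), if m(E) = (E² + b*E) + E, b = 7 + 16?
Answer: -417/56 ≈ -7.4464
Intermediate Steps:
b = 23
m(E) = E² + 24*E (m(E) = (E² + 23*E) + E = E² + 24*E)
-834/m(4) = -834*1/(4*(24 + 4)) = -834/(4*28) = -834/112 = -834*1/112 = -417/56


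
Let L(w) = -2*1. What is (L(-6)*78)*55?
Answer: -8580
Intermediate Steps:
L(w) = -2
(L(-6)*78)*55 = -2*78*55 = -156*55 = -8580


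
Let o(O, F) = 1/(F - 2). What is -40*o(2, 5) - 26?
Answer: -118/3 ≈ -39.333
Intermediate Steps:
o(O, F) = 1/(-2 + F)
-40*o(2, 5) - 26 = -40/(-2 + 5) - 26 = -40/3 - 26 = -118/3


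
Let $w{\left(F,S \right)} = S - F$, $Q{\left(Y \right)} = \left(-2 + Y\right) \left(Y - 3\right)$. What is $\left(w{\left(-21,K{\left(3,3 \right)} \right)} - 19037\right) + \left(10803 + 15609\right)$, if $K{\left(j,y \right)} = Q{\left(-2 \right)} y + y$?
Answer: $7459$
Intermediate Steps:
$Q{\left(Y \right)} = \left(-3 + Y\right) \left(-2 + Y\right)$ ($Q{\left(Y \right)} = \left(-2 + Y\right) \left(-3 + Y\right) = \left(-3 + Y\right) \left(-2 + Y\right)$)
$K{\left(j,y \right)} = 21 y$ ($K{\left(j,y \right)} = \left(6 + \left(-2\right)^{2} - -10\right) y + y = \left(6 + 4 + 10\right) y + y = 20 y + y = 21 y$)
$\left(w{\left(-21,K{\left(3,3 \right)} \right)} - 19037\right) + \left(10803 + 15609\right) = \left(\left(21 \cdot 3 - -21\right) - 19037\right) + \left(10803 + 15609\right) = \left(\left(63 + 21\right) - 19037\right) + 26412 = \left(84 - 19037\right) + 26412 = -18953 + 26412 = 7459$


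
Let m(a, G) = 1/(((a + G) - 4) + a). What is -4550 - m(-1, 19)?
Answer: -59151/13 ≈ -4550.1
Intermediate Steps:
m(a, G) = 1/(-4 + G + 2*a) (m(a, G) = 1/(((G + a) - 4) + a) = 1/((-4 + G + a) + a) = 1/(-4 + G + 2*a))
-4550 - m(-1, 19) = -4550 - 1/(-4 + 19 + 2*(-1)) = -4550 - 1/(-4 + 19 - 2) = -4550 - 1/13 = -59151/13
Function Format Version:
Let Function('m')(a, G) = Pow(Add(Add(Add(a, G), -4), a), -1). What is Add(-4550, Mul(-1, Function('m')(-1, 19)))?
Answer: Rational(-59151, 13) ≈ -4550.1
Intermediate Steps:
Function('m')(a, G) = Pow(Add(-4, G, Mul(2, a)), -1) (Function('m')(a, G) = Pow(Add(Add(Add(G, a), -4), a), -1) = Pow(Add(Add(-4, G, a), a), -1) = Pow(Add(-4, G, Mul(2, a)), -1))
Add(-4550, Mul(-1, Function('m')(-1, 19))) = Add(-4550, Mul(-1, Pow(Add(-4, 19, Mul(2, -1)), -1))) = Add(-4550, Mul(-1, Pow(Add(-4, 19, -2), -1))) = Add(-4550, Mul(-1, Pow(13, -1))) = Add(-4550, Mul(-1, Rational(1, 13))) = Add(-4550, Rational(-1, 13)) = Rational(-59151, 13)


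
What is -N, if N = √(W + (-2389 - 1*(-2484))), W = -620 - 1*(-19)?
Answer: -I*√506 ≈ -22.494*I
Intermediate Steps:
W = -601 (W = -620 + 19 = -601)
N = I*√506 (N = √(-601 + (-2389 - 1*(-2484))) = √(-601 + (-2389 + 2484)) = √(-601 + 95) = √(-506) = I*√506 ≈ 22.494*I)
-N = -I*√506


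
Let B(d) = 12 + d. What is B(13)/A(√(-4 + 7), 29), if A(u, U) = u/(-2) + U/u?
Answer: 10*√3/11 ≈ 1.5746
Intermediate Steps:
A(u, U) = -u/2 + U/u (A(u, U) = u*(-½) + U/u = -u/2 + U/u)
B(13)/A(√(-4 + 7), 29) = (12 + 13)/(-√(-4 + 7)/2 + 29/(√(-4 + 7))) = 25/(-√3/2 + 29/(√3)) = 25/(-√3/2 + 29*(√3/3)) = 25/(-√3/2 + 29*√3/3) = 25/((55*√3/6)) = 25*(2*√3/55) = 10*√3/11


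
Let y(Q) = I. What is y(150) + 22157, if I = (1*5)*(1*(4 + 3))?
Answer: 22192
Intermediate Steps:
I = 35 (I = 5*(1*7) = 5*7 = 35)
y(Q) = 35
y(150) + 22157 = 35 + 22157 = 22192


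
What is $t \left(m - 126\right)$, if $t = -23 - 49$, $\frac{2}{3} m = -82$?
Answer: $17928$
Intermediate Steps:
$m = -123$ ($m = \frac{3}{2} \left(-82\right) = -123$)
$t = -72$ ($t = -23 - 49 = -72$)
$t \left(m - 126\right) = - 72 \left(-123 - 126\right) = \left(-72\right) \left(-249\right) = 17928$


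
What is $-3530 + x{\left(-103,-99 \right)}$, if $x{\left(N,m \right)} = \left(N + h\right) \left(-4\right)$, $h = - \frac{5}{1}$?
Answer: $-3098$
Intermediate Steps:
$h = -5$ ($h = \left(-5\right) 1 = -5$)
$x{\left(N,m \right)} = 20 - 4 N$ ($x{\left(N,m \right)} = \left(N - 5\right) \left(-4\right) = \left(-5 + N\right) \left(-4\right) = 20 - 4 N$)
$-3530 + x{\left(-103,-99 \right)} = -3530 + \left(20 - -412\right) = -3530 + \left(20 + 412\right) = -3530 + 432 = -3098$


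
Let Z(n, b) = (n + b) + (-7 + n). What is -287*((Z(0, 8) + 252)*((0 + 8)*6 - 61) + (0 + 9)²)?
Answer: 920696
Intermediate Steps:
Z(n, b) = -7 + b + 2*n (Z(n, b) = (b + n) + (-7 + n) = -7 + b + 2*n)
-287*((Z(0, 8) + 252)*((0 + 8)*6 - 61) + (0 + 9)²) = -287*(((-7 + 8 + 2*0) + 252)*((0 + 8)*6 - 61) + (0 + 9)²) = -287*(((-7 + 8 + 0) + 252)*(8*6 - 61) + 9²) = -287*((1 + 252)*(48 - 61) + 81) = -287*(253*(-13) + 81) = -287*(-3289 + 81) = -287*(-3208) = 920696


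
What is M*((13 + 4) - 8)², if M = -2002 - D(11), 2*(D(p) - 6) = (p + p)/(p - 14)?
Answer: -162351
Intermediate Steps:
D(p) = 6 + p/(-14 + p) (D(p) = 6 + ((p + p)/(p - 14))/2 = 6 + ((2*p)/(-14 + p))/2 = 6 + (2*p/(-14 + p))/2 = 6 + p/(-14 + p))
M = -6013/3 (M = -2002 - 7*(-12 + 11)/(-14 + 11) = -2002 - 7*(-1)/(-3) = -2002 - 7*(-1)*(-1)/3 = -2002 - 1*7/3 = -2002 - 7/3 = -6013/3 ≈ -2004.3)
M*((13 + 4) - 8)² = -6013*((13 + 4) - 8)²/3 = -6013*(17 - 8)²/3 = -6013/3*9² = -6013/3*81 = -162351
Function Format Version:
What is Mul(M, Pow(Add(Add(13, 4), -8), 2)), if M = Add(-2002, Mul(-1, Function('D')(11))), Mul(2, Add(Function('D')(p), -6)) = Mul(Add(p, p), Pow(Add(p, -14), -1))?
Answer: -162351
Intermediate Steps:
Function('D')(p) = Add(6, Mul(p, Pow(Add(-14, p), -1))) (Function('D')(p) = Add(6, Mul(Rational(1, 2), Mul(Add(p, p), Pow(Add(p, -14), -1)))) = Add(6, Mul(Rational(1, 2), Mul(Mul(2, p), Pow(Add(-14, p), -1)))) = Add(6, Mul(Rational(1, 2), Mul(2, p, Pow(Add(-14, p), -1)))) = Add(6, Mul(p, Pow(Add(-14, p), -1))))
M = Rational(-6013, 3) (M = Add(-2002, Mul(-1, Mul(7, Pow(Add(-14, 11), -1), Add(-12, 11)))) = Add(-2002, Mul(-1, Mul(7, Pow(-3, -1), -1))) = Add(-2002, Mul(-1, Mul(7, Rational(-1, 3), -1))) = Add(-2002, Mul(-1, Rational(7, 3))) = Add(-2002, Rational(-7, 3)) = Rational(-6013, 3) ≈ -2004.3)
Mul(M, Pow(Add(Add(13, 4), -8), 2)) = Mul(Rational(-6013, 3), Pow(Add(Add(13, 4), -8), 2)) = Mul(Rational(-6013, 3), Pow(Add(17, -8), 2)) = Mul(Rational(-6013, 3), Pow(9, 2)) = Mul(Rational(-6013, 3), 81) = -162351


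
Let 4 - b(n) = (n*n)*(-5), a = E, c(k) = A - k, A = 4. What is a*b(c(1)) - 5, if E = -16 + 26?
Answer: 485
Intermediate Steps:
E = 10
c(k) = 4 - k
a = 10
b(n) = 4 + 5*n² (b(n) = 4 - n*n*(-5) = 4 - n²*(-5) = 4 - (-5)*n² = 4 + 5*n²)
a*b(c(1)) - 5 = 10*(4 + 5*(4 - 1*1)²) - 5 = 10*(4 + 5*(4 - 1)²) - 5 = 10*(4 + 5*3²) - 5 = 10*(4 + 5*9) - 5 = 10*(4 + 45) - 5 = 10*49 - 5 = 490 - 5 = 485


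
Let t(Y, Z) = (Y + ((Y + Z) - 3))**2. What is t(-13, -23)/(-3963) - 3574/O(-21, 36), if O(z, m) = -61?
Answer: 13998818/241743 ≈ 57.908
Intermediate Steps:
t(Y, Z) = (-3 + Z + 2*Y)**2 (t(Y, Z) = (Y + (-3 + Y + Z))**2 = (-3 + Z + 2*Y)**2)
t(-13, -23)/(-3963) - 3574/O(-21, 36) = (-3 - 23 + 2*(-13))**2/(-3963) - 3574/(-61) = (-3 - 23 - 26)**2*(-1/3963) - 3574*(-1/61) = (-52)**2*(-1/3963) + 3574/61 = 2704*(-1/3963) + 3574/61 = -2704/3963 + 3574/61 = 13998818/241743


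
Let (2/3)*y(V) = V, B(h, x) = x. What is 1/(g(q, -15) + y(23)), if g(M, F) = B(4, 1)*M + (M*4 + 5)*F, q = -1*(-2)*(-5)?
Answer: 2/1099 ≈ 0.0018198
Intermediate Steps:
y(V) = 3*V/2
q = -10 (q = 2*(-5) = -10)
g(M, F) = M + F*(5 + 4*M) (g(M, F) = 1*M + (M*4 + 5)*F = M + (4*M + 5)*F = M + (5 + 4*M)*F = M + F*(5 + 4*M))
1/(g(q, -15) + y(23)) = 1/((-10 + 5*(-15) + 4*(-15)*(-10)) + (3/2)*23) = 1/((-10 - 75 + 600) + 69/2) = 1/(515 + 69/2) = 1/(1099/2) = 2/1099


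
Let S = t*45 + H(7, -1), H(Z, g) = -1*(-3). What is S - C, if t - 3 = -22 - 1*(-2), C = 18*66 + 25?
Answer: -1975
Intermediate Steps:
H(Z, g) = 3
C = 1213 (C = 1188 + 25 = 1213)
t = -17 (t = 3 + (-22 - 1*(-2)) = 3 + (-22 + 2) = 3 - 20 = -17)
S = -762 (S = -17*45 + 3 = -765 + 3 = -762)
S - C = -762 - 1*1213 = -762 - 1213 = -1975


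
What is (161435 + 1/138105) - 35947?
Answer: 17330520241/138105 ≈ 1.2549e+5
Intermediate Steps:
(161435 + 1/138105) - 35947 = 22294980676/138105 - 35947 = 17330520241/138105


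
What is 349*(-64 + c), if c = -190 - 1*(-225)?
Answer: -10121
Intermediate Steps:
c = 35 (c = -190 + 225 = 35)
349*(-64 + c) = 349*(-64 + 35) = 349*(-29) = -10121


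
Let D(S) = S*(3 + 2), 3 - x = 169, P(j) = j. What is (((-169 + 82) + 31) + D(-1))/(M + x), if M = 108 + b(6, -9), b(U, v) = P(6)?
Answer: 61/52 ≈ 1.1731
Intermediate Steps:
b(U, v) = 6
x = -166 (x = 3 - 1*169 = 3 - 169 = -166)
D(S) = 5*S (D(S) = S*5 = 5*S)
M = 114 (M = 108 + 6 = 114)
(((-169 + 82) + 31) + D(-1))/(M + x) = (((-169 + 82) + 31) + 5*(-1))/(114 - 166) = ((-87 + 31) - 5)/(-52) = (-56 - 5)*(-1/52) = -61*(-1/52) = 61/52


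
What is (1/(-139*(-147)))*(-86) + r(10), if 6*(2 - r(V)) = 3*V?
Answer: -61385/20433 ≈ -3.0042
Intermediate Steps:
r(V) = 2 - V/2
(1/(-139*(-147)))*(-86) + r(10) = (1/(-139*(-147)))*(-86) + (2 - 1/2*10) = -1/139*(-1/147)*(-86) + (2 - 5) = (1/20433)*(-86) - 3 = -86/20433 - 3 = -61385/20433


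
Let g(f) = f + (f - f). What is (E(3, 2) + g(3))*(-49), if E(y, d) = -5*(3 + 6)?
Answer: 2058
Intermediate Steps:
E(y, d) = -45 (E(y, d) = -5*9 = -45)
g(f) = f (g(f) = f + 0 = f)
(E(3, 2) + g(3))*(-49) = (-45 + 3)*(-49) = -42*(-49) = 2058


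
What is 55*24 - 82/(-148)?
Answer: 97721/74 ≈ 1320.6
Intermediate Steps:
55*24 - 82/(-148) = 1320 - 82*(-1/148) = 1320 + 41/74 = 97721/74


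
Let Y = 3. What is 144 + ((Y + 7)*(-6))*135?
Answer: -7956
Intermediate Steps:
144 + ((Y + 7)*(-6))*135 = 144 + ((3 + 7)*(-6))*135 = 144 + (10*(-6))*135 = 144 - 60*135 = 144 - 8100 = -7956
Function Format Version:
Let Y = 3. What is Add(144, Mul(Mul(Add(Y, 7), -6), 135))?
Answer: -7956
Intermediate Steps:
Add(144, Mul(Mul(Add(Y, 7), -6), 135)) = Add(144, Mul(Mul(Add(3, 7), -6), 135)) = Add(144, Mul(Mul(10, -6), 135)) = Add(144, Mul(-60, 135)) = Add(144, -8100) = -7956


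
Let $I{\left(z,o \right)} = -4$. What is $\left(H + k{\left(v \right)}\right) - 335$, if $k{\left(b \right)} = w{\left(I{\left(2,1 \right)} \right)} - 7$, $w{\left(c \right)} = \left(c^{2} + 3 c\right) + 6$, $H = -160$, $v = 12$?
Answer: $-492$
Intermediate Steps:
$w{\left(c \right)} = 6 + c^{2} + 3 c$
$k{\left(b \right)} = 3$ ($k{\left(b \right)} = \left(6 + \left(-4\right)^{2} + 3 \left(-4\right)\right) - 7 = \left(6 + 16 - 12\right) - 7 = 10 - 7 = 3$)
$\left(H + k{\left(v \right)}\right) - 335 = \left(-160 + 3\right) - 335 = -157 - 335 = -492$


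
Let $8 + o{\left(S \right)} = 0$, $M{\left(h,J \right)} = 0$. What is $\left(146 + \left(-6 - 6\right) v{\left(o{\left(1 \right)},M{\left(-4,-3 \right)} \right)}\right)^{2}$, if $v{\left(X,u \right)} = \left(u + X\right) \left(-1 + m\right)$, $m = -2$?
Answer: $20164$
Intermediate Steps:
$o{\left(S \right)} = -8$ ($o{\left(S \right)} = -8 + 0 = -8$)
$v{\left(X,u \right)} = - 3 X - 3 u$ ($v{\left(X,u \right)} = \left(u + X\right) \left(-1 - 2\right) = \left(X + u\right) \left(-3\right) = - 3 X - 3 u$)
$\left(146 + \left(-6 - 6\right) v{\left(o{\left(1 \right)},M{\left(-4,-3 \right)} \right)}\right)^{2} = \left(146 + \left(-6 - 6\right) \left(\left(-3\right) \left(-8\right) - 0\right)\right)^{2} = \left(146 - 12 \left(24 + 0\right)\right)^{2} = \left(146 - 288\right)^{2} = \left(-142\right)^{2} = 20164$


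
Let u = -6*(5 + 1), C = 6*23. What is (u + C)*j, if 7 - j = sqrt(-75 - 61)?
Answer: 714 - 204*I*sqrt(34) ≈ 714.0 - 1189.5*I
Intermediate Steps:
j = 7 - 2*I*sqrt(34) (j = 7 - sqrt(-75 - 61) = 7 - sqrt(-136) = 7 - 2*I*sqrt(34) ≈ 7.0 - 11.662*I)
C = 138
u = -36 (u = -6*6 = -36)
(u + C)*j = (-36 + 138)*(7 - 2*I*sqrt(34)) = 102*(7 - 2*I*sqrt(34)) = 714 - 204*I*sqrt(34)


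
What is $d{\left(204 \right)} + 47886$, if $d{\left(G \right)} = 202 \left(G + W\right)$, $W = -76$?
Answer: $73742$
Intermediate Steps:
$d{\left(G \right)} = -15352 + 202 G$ ($d{\left(G \right)} = 202 \left(G - 76\right) = 202 \left(-76 + G\right) = -15352 + 202 G$)
$d{\left(204 \right)} + 47886 = \left(-15352 + 202 \cdot 204\right) + 47886 = \left(-15352 + 41208\right) + 47886 = 25856 + 47886 = 73742$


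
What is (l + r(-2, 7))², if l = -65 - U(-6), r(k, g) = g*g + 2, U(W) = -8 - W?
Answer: 144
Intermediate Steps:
r(k, g) = 2 + g² (r(k, g) = g² + 2 = 2 + g²)
l = -63 (l = -65 - (-8 - 1*(-6)) = -65 - (-8 + 6) = -65 - 1*(-2) = -65 + 2 = -63)
(l + r(-2, 7))² = (-63 + (2 + 7²))² = (-63 + (2 + 49))² = (-63 + 51)² = (-12)² = 144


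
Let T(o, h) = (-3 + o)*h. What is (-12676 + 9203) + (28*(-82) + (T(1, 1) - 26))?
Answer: -5797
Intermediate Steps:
T(o, h) = h*(-3 + o)
(-12676 + 9203) + (28*(-82) + (T(1, 1) - 26)) = (-12676 + 9203) + (28*(-82) + (1*(-3 + 1) - 26)) = -3473 + (-2296 + (1*(-2) - 26)) = -3473 + (-2296 + (-2 - 26)) = -3473 + (-2296 - 28) = -3473 - 2324 = -5797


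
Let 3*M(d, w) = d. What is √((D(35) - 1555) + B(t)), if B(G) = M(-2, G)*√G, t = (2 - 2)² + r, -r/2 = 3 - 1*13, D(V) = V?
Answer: 2*√(-3420 - 3*√5)/3 ≈ 39.025*I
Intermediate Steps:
M(d, w) = d/3
r = 20 (r = -2*(3 - 1*13) = -2*(3 - 13) = -2*(-10) = 20)
t = 20 (t = (2 - 2)² + 20 = 0² + 20 = 0 + 20 = 20)
B(G) = -2*√G/3 (B(G) = ((⅓)*(-2))*√G = -2*√G/3)
√((D(35) - 1555) + B(t)) = √((35 - 1555) - 4*√5/3) = √(-1520 - 4*√5/3)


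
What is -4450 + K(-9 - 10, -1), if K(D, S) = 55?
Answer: -4395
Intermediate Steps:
-4450 + K(-9 - 10, -1) = -4450 + 55 = -4395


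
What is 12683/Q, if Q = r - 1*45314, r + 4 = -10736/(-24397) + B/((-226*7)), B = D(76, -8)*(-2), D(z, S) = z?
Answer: -244756876441/874537641238 ≈ -0.27987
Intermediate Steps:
B = -152 (B = 76*(-2) = -152)
r = -66845760/19298027 (r = -4 + (-10736/(-24397) - 152/((-226*7))) = -4 + (-10736*(-1/24397) - 152/(-1582)) = -4 + (10736/24397 - 152*(-1/1582)) = -4 + (10736/24397 + 76/791) = -4 + 10346348/19298027 = -66845760/19298027 ≈ -3.4639)
Q = -874537641238/19298027 (Q = -66845760/19298027 - 1*45314 = -66845760/19298027 - 45314 = -874537641238/19298027 ≈ -45317.)
12683/Q = 12683/(-874537641238/19298027) = 12683*(-19298027/874537641238) = -244756876441/874537641238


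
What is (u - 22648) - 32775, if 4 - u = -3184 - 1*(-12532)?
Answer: -64767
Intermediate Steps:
u = -9344 (u = 4 - (-3184 - 1*(-12532)) = 4 - (-3184 + 12532) = 4 - 1*9348 = 4 - 9348 = -9344)
(u - 22648) - 32775 = (-9344 - 22648) - 32775 = -31992 - 32775 = -64767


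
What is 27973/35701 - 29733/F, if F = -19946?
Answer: 1619447291/712092146 ≈ 2.2742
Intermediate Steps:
27973/35701 - 29733/F = 27973/35701 - 29733/(-19946) = 27973*(1/35701) - 29733*(-1/19946) = 27973/35701 + 29733/19946 = 1619447291/712092146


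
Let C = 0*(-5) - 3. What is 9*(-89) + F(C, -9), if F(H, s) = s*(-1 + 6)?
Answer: -846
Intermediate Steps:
C = -3 (C = 0 - 3 = -3)
F(H, s) = 5*s (F(H, s) = s*5 = 5*s)
9*(-89) + F(C, -9) = 9*(-89) + 5*(-9) = -801 - 45 = -846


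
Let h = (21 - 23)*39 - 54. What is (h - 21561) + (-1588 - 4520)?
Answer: -27801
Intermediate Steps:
h = -132 (h = -2*39 - 54 = -78 - 54 = -132)
(h - 21561) + (-1588 - 4520) = (-132 - 21561) + (-1588 - 4520) = -21693 - 6108 = -27801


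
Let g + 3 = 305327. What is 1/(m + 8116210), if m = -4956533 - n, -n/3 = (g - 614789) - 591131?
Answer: 1/457889 ≈ 2.1839e-6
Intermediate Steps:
g = 305324 (g = -3 + 305327 = 305324)
n = 2701788 (n = -3*((305324 - 614789) - 591131) = -3*(-309465 - 591131) = -3*(-900596) = 2701788)
m = -7658321 (m = -4956533 - 1*2701788 = -4956533 - 2701788 = -7658321)
1/(m + 8116210) = 1/(-7658321 + 8116210) = 1/457889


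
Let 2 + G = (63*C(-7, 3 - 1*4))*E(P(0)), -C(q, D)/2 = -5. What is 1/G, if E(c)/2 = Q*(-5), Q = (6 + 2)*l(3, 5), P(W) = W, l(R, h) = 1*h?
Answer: -1/252002 ≈ -3.9682e-6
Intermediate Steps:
l(R, h) = h
C(q, D) = 10 (C(q, D) = -2*(-5) = 10)
Q = 40 (Q = (6 + 2)*5 = 8*5 = 40)
E(c) = -400 (E(c) = 2*(40*(-5)) = 2*(-200) = -400)
G = -252002 (G = -2 + (63*10)*(-400) = -2 + 630*(-400) = -2 - 252000 = -252002)
1/G = 1/(-252002) = -1/252002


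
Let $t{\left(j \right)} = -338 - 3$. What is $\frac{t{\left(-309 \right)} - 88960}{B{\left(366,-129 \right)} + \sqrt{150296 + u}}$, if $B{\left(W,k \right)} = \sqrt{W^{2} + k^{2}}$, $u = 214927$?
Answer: $- \frac{89301}{\sqrt{365223} + 3 \sqrt{16733}} \approx -89.984$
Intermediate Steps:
$t{\left(j \right)} = -341$
$\frac{t{\left(-309 \right)} - 88960}{B{\left(366,-129 \right)} + \sqrt{150296 + u}} = \frac{-341 - 88960}{\sqrt{366^{2} + \left(-129\right)^{2}} + \sqrt{150296 + 214927}} = \frac{-341 + \left(-201429 + 112469\right)}{\sqrt{133956 + 16641} + \sqrt{365223}} = \frac{-341 - 88960}{\sqrt{150597} + \sqrt{365223}} = - \frac{89301}{3 \sqrt{16733} + \sqrt{365223}} = - \frac{89301}{\sqrt{365223} + 3 \sqrt{16733}}$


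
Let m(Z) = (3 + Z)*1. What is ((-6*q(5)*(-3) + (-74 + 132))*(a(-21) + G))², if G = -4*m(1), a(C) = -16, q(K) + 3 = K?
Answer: 9048064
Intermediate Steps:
q(K) = -3 + K
m(Z) = 3 + Z
G = -16 (G = -4*(3 + 1) = -4*4 = -16)
((-6*q(5)*(-3) + (-74 + 132))*(a(-21) + G))² = ((-6*(-3 + 5)*(-3) + (-74 + 132))*(-16 - 16))² = ((-6*2*(-3) + 58)*(-32))² = ((-12*(-3) + 58)*(-32))² = ((36 + 58)*(-32))² = (94*(-32))² = (-3008)² = 9048064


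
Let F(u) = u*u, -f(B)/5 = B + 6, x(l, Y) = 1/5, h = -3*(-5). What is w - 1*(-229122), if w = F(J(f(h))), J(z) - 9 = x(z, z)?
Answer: 5730166/25 ≈ 2.2921e+5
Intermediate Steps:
h = 15
x(l, Y) = 1/5
f(B) = -30 - 5*B (f(B) = -5*(B + 6) = -5*(6 + B) = -30 - 5*B)
J(z) = 46/5 (J(z) = 9 + 1/5 = 46/5)
F(u) = u**2
w = 2116/25 (w = (46/5)**2 = 2116/25 ≈ 84.640)
w - 1*(-229122) = 2116/25 - 1*(-229122) = 2116/25 + 229122 = 5730166/25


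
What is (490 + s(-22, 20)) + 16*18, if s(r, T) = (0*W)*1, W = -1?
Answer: 778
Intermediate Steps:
s(r, T) = 0 (s(r, T) = (0*(-1))*1 = 0*1 = 0)
(490 + s(-22, 20)) + 16*18 = (490 + 0) + 16*18 = 490 + 288 = 778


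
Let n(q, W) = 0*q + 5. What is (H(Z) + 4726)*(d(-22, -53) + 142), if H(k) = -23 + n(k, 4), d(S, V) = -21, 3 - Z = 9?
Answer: 569668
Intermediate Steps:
Z = -6 (Z = 3 - 1*9 = 3 - 9 = -6)
n(q, W) = 5 (n(q, W) = 0 + 5 = 5)
H(k) = -18 (H(k) = -23 + 5 = -18)
(H(Z) + 4726)*(d(-22, -53) + 142) = (-18 + 4726)*(-21 + 142) = 4708*121 = 569668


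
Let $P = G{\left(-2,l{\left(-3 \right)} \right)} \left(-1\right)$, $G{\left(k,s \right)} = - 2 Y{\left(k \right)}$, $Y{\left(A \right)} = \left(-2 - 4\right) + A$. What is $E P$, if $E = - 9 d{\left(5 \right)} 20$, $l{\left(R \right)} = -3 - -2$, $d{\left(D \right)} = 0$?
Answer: $0$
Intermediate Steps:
$Y{\left(A \right)} = -6 + A$
$l{\left(R \right)} = -1$ ($l{\left(R \right)} = -3 + 2 = -1$)
$G{\left(k,s \right)} = 12 - 2 k$ ($G{\left(k,s \right)} = - 2 \left(-6 + k\right) = 12 - 2 k$)
$P = -16$ ($P = \left(12 - -4\right) \left(-1\right) = \left(12 + 4\right) \left(-1\right) = 16 \left(-1\right) = -16$)
$E = 0$ ($E = \left(-9\right) 0 \cdot 20 = 0 \cdot 20 = 0$)
$E P = 0 \left(-16\right) = 0$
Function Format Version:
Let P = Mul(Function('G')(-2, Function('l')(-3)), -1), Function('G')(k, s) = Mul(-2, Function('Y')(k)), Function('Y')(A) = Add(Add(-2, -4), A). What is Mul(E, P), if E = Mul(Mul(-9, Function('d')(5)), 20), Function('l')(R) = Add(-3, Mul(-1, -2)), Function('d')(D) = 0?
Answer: 0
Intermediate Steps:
Function('Y')(A) = Add(-6, A)
Function('l')(R) = -1 (Function('l')(R) = Add(-3, 2) = -1)
Function('G')(k, s) = Add(12, Mul(-2, k)) (Function('G')(k, s) = Mul(-2, Add(-6, k)) = Add(12, Mul(-2, k)))
P = -16 (P = Mul(Add(12, Mul(-2, -2)), -1) = Mul(Add(12, 4), -1) = Mul(16, -1) = -16)
E = 0 (E = Mul(Mul(-9, 0), 20) = Mul(0, 20) = 0)
Mul(E, P) = Mul(0, -16) = 0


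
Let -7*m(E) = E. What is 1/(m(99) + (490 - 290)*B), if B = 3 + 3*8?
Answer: 7/37701 ≈ 0.00018567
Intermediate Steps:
m(E) = -E/7
B = 27 (B = 3 + 24 = 27)
1/(m(99) + (490 - 290)*B) = 1/(-1/7*99 + (490 - 290)*27) = 1/(-99/7 + 200*27) = 1/(-99/7 + 5400) = 1/(37701/7) = 7/37701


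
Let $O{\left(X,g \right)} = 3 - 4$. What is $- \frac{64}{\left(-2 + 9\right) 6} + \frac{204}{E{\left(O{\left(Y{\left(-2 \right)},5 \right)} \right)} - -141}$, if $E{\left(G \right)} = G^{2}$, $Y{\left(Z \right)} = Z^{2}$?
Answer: $- \frac{130}{1491} \approx -0.08719$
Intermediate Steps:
$O{\left(X,g \right)} = -1$
$- \frac{64}{\left(-2 + 9\right) 6} + \frac{204}{E{\left(O{\left(Y{\left(-2 \right)},5 \right)} \right)} - -141} = - \frac{64}{\left(-2 + 9\right) 6} + \frac{204}{\left(-1\right)^{2} - -141} = - \frac{64}{7 \cdot 6} + \frac{204}{1 + 141} = - \frac{64}{42} + \frac{204}{142} = \left(-64\right) \frac{1}{42} + 204 \cdot \frac{1}{142} = - \frac{32}{21} + \frac{102}{71} = - \frac{130}{1491}$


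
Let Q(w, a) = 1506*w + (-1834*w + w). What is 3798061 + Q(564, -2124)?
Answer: 3613633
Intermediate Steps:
Q(w, a) = -327*w (Q(w, a) = 1506*w - 1833*w = -327*w)
3798061 + Q(564, -2124) = 3798061 - 327*564 = 3798061 - 184428 = 3613633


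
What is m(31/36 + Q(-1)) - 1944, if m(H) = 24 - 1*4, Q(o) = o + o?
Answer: -1924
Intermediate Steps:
Q(o) = 2*o
m(H) = 20 (m(H) = 24 - 4 = 20)
m(31/36 + Q(-1)) - 1944 = 20 - 1944 = -1924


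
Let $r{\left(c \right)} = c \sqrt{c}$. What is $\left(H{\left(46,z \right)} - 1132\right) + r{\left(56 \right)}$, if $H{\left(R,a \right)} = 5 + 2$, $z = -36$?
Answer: $-1125 + 112 \sqrt{14} \approx -705.93$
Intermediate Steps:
$H{\left(R,a \right)} = 7$
$r{\left(c \right)} = c^{\frac{3}{2}}$
$\left(H{\left(46,z \right)} - 1132\right) + r{\left(56 \right)} = \left(7 - 1132\right) + 56^{\frac{3}{2}} = -1125 + 112 \sqrt{14}$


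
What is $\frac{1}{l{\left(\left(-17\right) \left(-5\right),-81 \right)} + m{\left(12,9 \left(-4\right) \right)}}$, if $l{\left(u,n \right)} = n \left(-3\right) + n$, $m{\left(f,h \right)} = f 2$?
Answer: $\frac{1}{186} \approx 0.0053763$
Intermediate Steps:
$m{\left(f,h \right)} = 2 f$
$l{\left(u,n \right)} = - 2 n$ ($l{\left(u,n \right)} = - 3 n + n = - 2 n$)
$\frac{1}{l{\left(\left(-17\right) \left(-5\right),-81 \right)} + m{\left(12,9 \left(-4\right) \right)}} = \frac{1}{\left(-2\right) \left(-81\right) + 2 \cdot 12} = \frac{1}{162 + 24} = \frac{1}{186}$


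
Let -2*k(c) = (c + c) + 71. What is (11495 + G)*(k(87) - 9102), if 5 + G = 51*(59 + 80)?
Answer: -342763971/2 ≈ -1.7138e+8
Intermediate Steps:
k(c) = -71/2 - c (k(c) = -((c + c) + 71)/2 = -(2*c + 71)/2 = -(71 + 2*c)/2 = -71/2 - c)
G = 7084 (G = -5 + 51*(59 + 80) = -5 + 51*139 = -5 + 7089 = 7084)
(11495 + G)*(k(87) - 9102) = (11495 + 7084)*((-71/2 - 1*87) - 9102) = 18579*((-71/2 - 87) - 9102) = 18579*(-245/2 - 9102) = 18579*(-18449/2) = -342763971/2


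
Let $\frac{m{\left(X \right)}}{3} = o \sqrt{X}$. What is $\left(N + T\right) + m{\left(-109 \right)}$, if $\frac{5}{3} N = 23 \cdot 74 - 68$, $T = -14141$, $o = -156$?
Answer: $- \frac{65803}{5} - 468 i \sqrt{109} \approx -13161.0 - 4886.1 i$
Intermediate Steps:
$m{\left(X \right)} = - 468 \sqrt{X}$ ($m{\left(X \right)} = 3 \left(- 156 \sqrt{X}\right) = - 468 \sqrt{X}$)
$N = \frac{4902}{5}$ ($N = \frac{3 \left(23 \cdot 74 - 68\right)}{5} = \frac{3 \left(1702 - 68\right)}{5} = \frac{3}{5} \cdot 1634 = \frac{4902}{5} \approx 980.4$)
$\left(N + T\right) + m{\left(-109 \right)} = \left(\frac{4902}{5} - 14141\right) - 468 \sqrt{-109} = - \frac{65803}{5} - 468 i \sqrt{109}$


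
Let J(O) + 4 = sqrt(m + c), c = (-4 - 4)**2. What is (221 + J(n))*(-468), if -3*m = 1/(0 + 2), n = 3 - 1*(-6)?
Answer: -101556 - 78*sqrt(2298) ≈ -1.0530e+5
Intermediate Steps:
n = 9 (n = 3 + 6 = 9)
c = 64 (c = (-8)**2 = 64)
m = -1/6 (m = -1/(3*(0 + 2)) = -1/3/2 = -1/3*1/2 = -1/6 ≈ -0.16667)
J(O) = -4 + sqrt(2298)/6 (J(O) = -4 + sqrt(-1/6 + 64) = -4 + sqrt(383/6) = -4 + sqrt(2298)/6)
(221 + J(n))*(-468) = (221 + (-4 + sqrt(2298)/6))*(-468) = (217 + sqrt(2298)/6)*(-468) = -101556 - 78*sqrt(2298)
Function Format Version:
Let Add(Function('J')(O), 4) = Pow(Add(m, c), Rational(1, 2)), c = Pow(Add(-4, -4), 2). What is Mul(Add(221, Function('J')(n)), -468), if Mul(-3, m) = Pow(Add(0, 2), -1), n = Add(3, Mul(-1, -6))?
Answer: Add(-101556, Mul(-78, Pow(2298, Rational(1, 2)))) ≈ -1.0530e+5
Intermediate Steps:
n = 9 (n = Add(3, 6) = 9)
c = 64 (c = Pow(-8, 2) = 64)
m = Rational(-1, 6) (m = Mul(Rational(-1, 3), Pow(Add(0, 2), -1)) = Mul(Rational(-1, 3), Pow(2, -1)) = Mul(Rational(-1, 3), Rational(1, 2)) = Rational(-1, 6) ≈ -0.16667)
Function('J')(O) = Add(-4, Mul(Rational(1, 6), Pow(2298, Rational(1, 2)))) (Function('J')(O) = Add(-4, Pow(Add(Rational(-1, 6), 64), Rational(1, 2))) = Add(-4, Pow(Rational(383, 6), Rational(1, 2))) = Add(-4, Mul(Rational(1, 6), Pow(2298, Rational(1, 2)))))
Mul(Add(221, Function('J')(n)), -468) = Mul(Add(221, Add(-4, Mul(Rational(1, 6), Pow(2298, Rational(1, 2))))), -468) = Mul(Add(217, Mul(Rational(1, 6), Pow(2298, Rational(1, 2)))), -468) = Add(-101556, Mul(-78, Pow(2298, Rational(1, 2))))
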